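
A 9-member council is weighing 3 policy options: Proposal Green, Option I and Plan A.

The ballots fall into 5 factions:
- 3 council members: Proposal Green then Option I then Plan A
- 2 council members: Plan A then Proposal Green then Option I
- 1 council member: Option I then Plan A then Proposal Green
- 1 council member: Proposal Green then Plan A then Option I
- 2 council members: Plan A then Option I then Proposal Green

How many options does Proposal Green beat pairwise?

1

Proposal Green against each rival (9 council members):
Proposal Green–Option I: Proposal Green 6–3.
Proposal Green vs Plan A: 4 to 5, Plan A.
Proposal Green beats Option I; loses to Plan A — 1 pairwise win.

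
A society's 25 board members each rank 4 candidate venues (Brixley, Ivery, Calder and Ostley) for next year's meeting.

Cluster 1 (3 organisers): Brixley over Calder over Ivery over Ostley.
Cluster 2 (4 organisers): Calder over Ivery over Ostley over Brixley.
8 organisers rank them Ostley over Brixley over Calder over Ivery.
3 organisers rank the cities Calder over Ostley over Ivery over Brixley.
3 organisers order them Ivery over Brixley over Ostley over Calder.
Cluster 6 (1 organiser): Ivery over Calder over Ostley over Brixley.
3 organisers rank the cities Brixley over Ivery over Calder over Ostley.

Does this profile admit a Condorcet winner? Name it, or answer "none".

none

Pairwise majorities:
Brixley vs Ivery: 3+8+3 = 14 for Brixley, 11 for Ivery — Brixley by 14–11.
Brixley vs Calder: Brixley is ranked higher on 3+8+3+3 = 17 ballots, Calder on 8. Brixley wins 17–8.
Brixley vs Ostley: Brixley preferred on 3+3+3 = 9 ballots; Ostley wins 16–9.
Ivery vs Calder: 3+1+3 = 7 for Ivery, 18 for Calder — Calder by 18–7.
Ivery vs Ostley: 3+4+3+1+3 = 14 for Ivery, 11 for Ostley — Ivery by 14–11.
Calder vs Ostley: Calder is ranked higher on 3+4+3+1+3 = 14 ballots, Ostley on 11. Calder wins 14–11.
Each city drops at least one matchup (Brixley loses to Ostley; Ivery loses to Brixley; Calder loses to Brixley; Ostley loses to Ivery); the cycle Brixley beats Ivery beats Ostley beats Brixley rules out a Condorcet winner.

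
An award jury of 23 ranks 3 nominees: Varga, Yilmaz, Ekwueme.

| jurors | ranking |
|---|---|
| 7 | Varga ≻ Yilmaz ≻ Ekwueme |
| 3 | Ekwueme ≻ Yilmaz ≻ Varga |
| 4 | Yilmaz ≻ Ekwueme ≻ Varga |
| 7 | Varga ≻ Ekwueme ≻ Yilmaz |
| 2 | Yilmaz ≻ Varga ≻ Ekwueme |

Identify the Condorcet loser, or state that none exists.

Pairwise majorities:
Varga–Yilmaz: Varga 14–9.
Varga vs Ekwueme: Varga, 16–7.
Yilmaz vs Ekwueme: Yilmaz wins 13–10.
Ekwueme loses to every other nominee — it is the Condorcet loser.

Ekwueme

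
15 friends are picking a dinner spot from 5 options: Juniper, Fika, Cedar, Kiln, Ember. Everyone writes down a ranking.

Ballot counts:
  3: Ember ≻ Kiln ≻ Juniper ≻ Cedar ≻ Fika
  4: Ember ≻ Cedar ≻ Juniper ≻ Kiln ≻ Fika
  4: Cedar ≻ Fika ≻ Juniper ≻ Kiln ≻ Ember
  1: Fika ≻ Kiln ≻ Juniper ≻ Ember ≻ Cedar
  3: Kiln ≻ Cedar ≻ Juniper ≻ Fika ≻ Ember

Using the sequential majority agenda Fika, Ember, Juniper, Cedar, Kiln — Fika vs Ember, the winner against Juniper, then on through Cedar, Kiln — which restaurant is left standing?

Round 1: Fika vs Ember — 8–7, Fika advances.
Round 2: Fika vs Juniper — 5–10, Juniper advances.
Round 3: Juniper vs Cedar — 4–11, Cedar advances.
Round 4: Cedar vs Kiln — 8–7, Cedar advances.
The agenda winner is Cedar.

Cedar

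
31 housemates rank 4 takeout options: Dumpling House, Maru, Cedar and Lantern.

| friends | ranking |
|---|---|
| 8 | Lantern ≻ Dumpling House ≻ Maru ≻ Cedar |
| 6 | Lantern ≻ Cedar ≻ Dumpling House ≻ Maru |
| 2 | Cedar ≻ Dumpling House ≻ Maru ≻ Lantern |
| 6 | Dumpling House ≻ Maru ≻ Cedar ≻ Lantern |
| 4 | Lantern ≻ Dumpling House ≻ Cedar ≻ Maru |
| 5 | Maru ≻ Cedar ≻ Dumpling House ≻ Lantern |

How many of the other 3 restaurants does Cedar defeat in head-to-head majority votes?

Cedar against each rival (31 friends):
Cedar vs Dumpling House: Dumpling House, 18–13.
Cedar vs Maru: 6+2+4 = 12 for Cedar, 19 for Maru — Maru by 19–12.
Cedar vs Lantern: Cedar is ranked higher on 2+6+5 = 13 ballots, Lantern on 18. Lantern wins 18–13.
Cedar beats no one; loses to Dumpling House, Maru, Lantern — 0 pairwise wins.

0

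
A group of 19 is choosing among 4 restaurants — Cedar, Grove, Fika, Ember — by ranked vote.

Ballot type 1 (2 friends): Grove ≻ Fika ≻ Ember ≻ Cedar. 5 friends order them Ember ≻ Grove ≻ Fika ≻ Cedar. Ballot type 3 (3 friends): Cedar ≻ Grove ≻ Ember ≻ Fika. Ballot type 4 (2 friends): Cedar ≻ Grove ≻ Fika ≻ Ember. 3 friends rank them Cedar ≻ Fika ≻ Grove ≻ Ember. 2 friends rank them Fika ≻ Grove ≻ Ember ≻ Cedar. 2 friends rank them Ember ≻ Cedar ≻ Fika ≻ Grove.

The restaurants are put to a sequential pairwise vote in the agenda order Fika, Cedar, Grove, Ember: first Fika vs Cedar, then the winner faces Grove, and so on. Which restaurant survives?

Ember

Round 1: Fika vs Cedar — 9–10, Cedar advances.
Round 2: Cedar vs Grove — 10–9, Cedar advances.
Round 3: Cedar vs Ember — 8–11, Ember advances.
Ember survives the agenda.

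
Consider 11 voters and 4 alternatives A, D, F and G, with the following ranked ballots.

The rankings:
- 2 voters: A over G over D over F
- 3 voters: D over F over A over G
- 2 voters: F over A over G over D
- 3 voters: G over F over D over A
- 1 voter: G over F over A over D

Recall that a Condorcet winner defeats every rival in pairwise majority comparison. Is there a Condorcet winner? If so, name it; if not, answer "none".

Pairwise majorities:
A–D: D 6–5.
A–F: F 9–2.
A vs G: A wins 7–4.
D–F: F 6–5.
D–G: G 8–3.
F–G: G 6–5.
No alternative is unbeaten: A loses to D; D loses to F; F loses to G; G loses to A. In particular A > G > D > A is a majority cycle — no Condorcet winner exists.

none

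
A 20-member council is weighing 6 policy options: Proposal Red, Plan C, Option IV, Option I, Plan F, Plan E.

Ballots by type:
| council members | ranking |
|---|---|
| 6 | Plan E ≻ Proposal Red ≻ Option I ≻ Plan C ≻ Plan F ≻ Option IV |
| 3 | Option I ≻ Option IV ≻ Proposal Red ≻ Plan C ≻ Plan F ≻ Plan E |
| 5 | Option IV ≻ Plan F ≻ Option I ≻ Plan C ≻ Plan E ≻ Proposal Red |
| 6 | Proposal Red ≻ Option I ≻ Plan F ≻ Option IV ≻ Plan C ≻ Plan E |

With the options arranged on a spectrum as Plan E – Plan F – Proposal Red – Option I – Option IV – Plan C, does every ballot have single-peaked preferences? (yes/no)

Axis positions: Plan E=1, Plan F=2, Proposal Red=3, Option I=4, Option IV=5, Plan C=6.
Type 1: ranking walks positions 1-3-4-6-2-5; Proposal Red is ranked above Plan F even though Plan F lies between Proposal Red and the peak Plan E on the axis — preferences dip and rise again. Not single-peaked.
Type 2 (peak Option I at position 4): ranking walks positions 4-5-3-6-2-1, expanding outward from the peak — single-peaked.
Type 3: ranking walks positions 5-2-4-6-1-3; Plan F is ranked above Option I even though Option I lies between Plan F and the peak Option IV on the axis — preferences dip and rise again. Not single-peaked.
Type 4 (peak Proposal Red at position 3): ranking walks positions 3-4-2-5-6-1, expanding outward from the peak — single-peaked.
Type 1 violates single-peakedness, so the profile is not single-peaked on this axis.

no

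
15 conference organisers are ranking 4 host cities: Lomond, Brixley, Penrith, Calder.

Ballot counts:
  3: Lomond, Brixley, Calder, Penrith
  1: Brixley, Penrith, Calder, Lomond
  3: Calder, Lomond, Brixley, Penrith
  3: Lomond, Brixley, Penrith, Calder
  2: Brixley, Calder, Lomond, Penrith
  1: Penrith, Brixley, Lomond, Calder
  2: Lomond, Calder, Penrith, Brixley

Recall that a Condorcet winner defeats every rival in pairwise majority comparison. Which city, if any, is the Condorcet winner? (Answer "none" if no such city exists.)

Lomond

Head-to-head results (15 organisers):
Lomond vs Brixley: 3+3+3+2 = 11 for Lomond, 4 for Brixley — Lomond by 11–4.
Lomond vs Penrith: 13 to 2, Lomond.
Lomond vs Calder: 3+3+1+2 = 9 for Lomond, 6 for Calder — Lomond by 9–6.
Brixley vs Penrith: 3+1+3+3+2 = 12 for Brixley, 3 for Penrith — Brixley by 12–3.
Brixley vs Calder: Brixley is ranked higher on 3+1+3+2+1 = 10 ballots, Calder on 5. Brixley wins 10–5.
Penrith vs Calder: 5 to 10, Calder.
Only Lomond has no losses; Lomond is the Condorcet winner.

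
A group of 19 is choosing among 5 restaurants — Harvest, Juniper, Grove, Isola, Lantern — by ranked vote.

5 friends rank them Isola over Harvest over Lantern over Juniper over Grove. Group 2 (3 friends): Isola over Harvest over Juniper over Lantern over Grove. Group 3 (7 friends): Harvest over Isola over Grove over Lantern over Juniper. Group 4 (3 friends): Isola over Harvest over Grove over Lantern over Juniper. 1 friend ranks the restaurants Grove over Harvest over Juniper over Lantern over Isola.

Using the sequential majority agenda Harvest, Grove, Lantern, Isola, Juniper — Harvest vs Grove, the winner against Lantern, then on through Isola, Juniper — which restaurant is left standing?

Isola

Round 1: Harvest vs Grove — 18–1, Harvest advances.
Round 2: Harvest vs Lantern — 19–0, Harvest advances.
Round 3: Harvest vs Isola — 8–11, Isola advances.
Round 4: Isola vs Juniper — 18–1, Isola advances.
The agenda winner is Isola.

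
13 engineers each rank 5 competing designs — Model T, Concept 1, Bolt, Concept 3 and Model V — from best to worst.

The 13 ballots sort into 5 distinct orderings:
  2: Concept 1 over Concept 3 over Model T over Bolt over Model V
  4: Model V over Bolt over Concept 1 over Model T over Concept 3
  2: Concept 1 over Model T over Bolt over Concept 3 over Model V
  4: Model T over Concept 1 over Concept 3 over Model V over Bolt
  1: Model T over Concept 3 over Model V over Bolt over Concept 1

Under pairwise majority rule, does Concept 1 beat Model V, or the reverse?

Ballots ranking Concept 1 above Model V: 2 + 2 + 4 = 8.
Ballots ranking Model V above Concept 1: 13 − 8 = 5.
Concept 1 wins the head-to-head 8–5.

Concept 1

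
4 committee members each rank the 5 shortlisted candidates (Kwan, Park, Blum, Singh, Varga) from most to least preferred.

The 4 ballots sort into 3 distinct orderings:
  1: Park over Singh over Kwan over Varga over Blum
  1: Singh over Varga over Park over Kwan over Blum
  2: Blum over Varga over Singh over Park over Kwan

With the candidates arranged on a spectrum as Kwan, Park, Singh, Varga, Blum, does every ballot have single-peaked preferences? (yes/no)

yes

Axis positions: Kwan=1, Park=2, Singh=3, Varga=4, Blum=5.
Type 1 (peak Park at position 2): ranking walks positions 2-3-1-4-5, expanding outward from the peak — single-peaked.
Type 2 (peak Singh at position 3): ranking walks positions 3-4-2-1-5, expanding outward from the peak — single-peaked.
Type 3 (peak Blum at position 5): ranking walks positions 5-4-3-2-1, expanding outward from the peak — single-peaked.
Every ranking is single-peaked on this axis.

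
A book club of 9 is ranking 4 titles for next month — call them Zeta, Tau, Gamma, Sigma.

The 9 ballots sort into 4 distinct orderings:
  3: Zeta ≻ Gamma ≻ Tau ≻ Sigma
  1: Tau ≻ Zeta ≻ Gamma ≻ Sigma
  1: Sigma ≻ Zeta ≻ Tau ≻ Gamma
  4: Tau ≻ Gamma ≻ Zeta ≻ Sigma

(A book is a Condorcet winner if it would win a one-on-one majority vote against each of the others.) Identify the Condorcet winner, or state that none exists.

Tau

Pairwise majorities:
Zeta–Tau: Tau 5–4.
Zeta vs Gamma: Zeta wins 5–4.
Zeta vs Sigma: Zeta, 8–1.
Tau vs Gamma: Tau, 6–3.
Tau vs Sigma: Tau wins 8–1.
Gamma–Sigma: Gamma 8–1.
Tau beats each of Zeta, Gamma, Sigma — Tau is the Condorcet winner.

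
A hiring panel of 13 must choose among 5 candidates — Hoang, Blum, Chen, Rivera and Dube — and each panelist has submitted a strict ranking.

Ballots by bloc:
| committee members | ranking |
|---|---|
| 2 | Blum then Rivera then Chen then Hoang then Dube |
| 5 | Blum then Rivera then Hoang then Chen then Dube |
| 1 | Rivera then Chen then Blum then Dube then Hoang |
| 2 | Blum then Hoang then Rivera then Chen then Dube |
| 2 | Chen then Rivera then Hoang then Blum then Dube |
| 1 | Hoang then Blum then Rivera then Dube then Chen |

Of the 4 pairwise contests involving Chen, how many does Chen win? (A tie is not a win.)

1

Chen against each rival (13 committee members):
Chen vs Hoang: Hoang, 8–5.
Chen vs Blum: Chen is ranked higher on 1+2 = 3 ballots, Blum on 10. Blum wins 10–3.
Chen vs Rivera: Chen is ranked higher on 2 ballots, Rivera on 11. Rivera wins 11–2.
Chen vs Dube: 2+5+1+2+2 = 12 for Chen, 1 for Dube — Chen by 12–1.
Chen beats Dube; loses to Hoang, Blum, Rivera — 1 pairwise win.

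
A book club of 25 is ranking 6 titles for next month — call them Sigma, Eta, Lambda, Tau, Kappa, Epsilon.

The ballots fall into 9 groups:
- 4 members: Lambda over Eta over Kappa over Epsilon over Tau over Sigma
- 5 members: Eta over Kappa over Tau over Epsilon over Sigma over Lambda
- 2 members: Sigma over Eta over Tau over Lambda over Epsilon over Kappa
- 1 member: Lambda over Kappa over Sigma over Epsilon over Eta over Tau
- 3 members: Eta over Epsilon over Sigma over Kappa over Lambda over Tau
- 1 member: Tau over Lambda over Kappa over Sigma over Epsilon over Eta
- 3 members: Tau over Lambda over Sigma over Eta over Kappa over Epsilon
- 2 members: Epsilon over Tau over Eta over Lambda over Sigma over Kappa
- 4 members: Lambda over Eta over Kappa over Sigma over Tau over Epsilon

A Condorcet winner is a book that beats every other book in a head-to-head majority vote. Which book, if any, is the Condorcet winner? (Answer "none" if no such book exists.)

Pairwise majorities:
Sigma vs Eta: Sigma preferred on 2+1+1+3 = 7 ballots; Eta wins 18–7.
Sigma vs Lambda: Sigma preferred on 5+2+3 = 10 ballots; Lambda wins 15–10.
Sigma vs Tau: Sigma is ranked higher on 2+1+3+4 = 10 ballots, Tau on 15. Tau wins 15–10.
Sigma vs Kappa: Sigma is ranked higher on 2+3+3+2 = 10 ballots, Kappa on 15. Kappa wins 15–10.
Sigma vs Epsilon: 11 to 14, Epsilon.
Eta vs Lambda: Eta preferred on 5+2+3+2 = 12 ballots; Lambda wins 13–12.
Eta vs Tau: Eta preferred on 4+5+2+1+3+4 = 19 ballots; Eta wins 19–6.
Eta vs Kappa: Eta is ranked higher on 23 ballots, Kappa on 2. Eta wins 23–2.
Eta vs Epsilon: 4+5+2+3+3+4 = 21 for Eta, 4 for Epsilon — Eta by 21–4.
Lambda vs Tau: Lambda preferred on 4+1+3+4 = 12 ballots; Tau wins 13–12.
Lambda vs Kappa: Lambda is ranked higher on 17 ballots, Kappa on 8. Lambda wins 17–8.
Lambda vs Epsilon: Lambda preferred on 4+2+1+1+3+4 = 15 ballots; Lambda wins 15–10.
Tau vs Kappa: 8 to 17, Kappa.
Tau vs Epsilon: 5+2+1+3+4 = 15 for Tau, 10 for Epsilon — Tau by 15–10.
Kappa vs Epsilon: 4+5+1+1+3+4 = 18 for Kappa, 7 for Epsilon — Kappa by 18–7.
No book is unbeaten: Sigma loses to Eta; Eta loses to Lambda; Lambda loses to Tau; Tau loses to Eta; Kappa loses to Eta; Epsilon loses to Eta. In particular Eta beats Tau beats Lambda beats Eta is a majority cycle — no Condorcet winner exists.

none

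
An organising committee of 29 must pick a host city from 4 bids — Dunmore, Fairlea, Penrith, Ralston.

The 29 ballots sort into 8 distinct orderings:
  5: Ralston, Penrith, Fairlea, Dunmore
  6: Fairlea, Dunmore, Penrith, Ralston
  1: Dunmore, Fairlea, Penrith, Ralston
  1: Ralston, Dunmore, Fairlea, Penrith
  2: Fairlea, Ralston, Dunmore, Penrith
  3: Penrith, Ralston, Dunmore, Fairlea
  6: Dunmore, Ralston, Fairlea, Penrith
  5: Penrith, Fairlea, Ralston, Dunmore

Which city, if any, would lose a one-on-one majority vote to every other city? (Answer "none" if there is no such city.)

none

Head-to-head results (29 organisers):
Dunmore vs Fairlea: Fairlea wins 18–11.
Dunmore vs Penrith: Dunmore, 16–13.
Dunmore vs Ralston: Ralston wins 16–13.
Fairlea vs Penrith: 16 to 13, Fairlea.
Fairlea–Ralston: Ralston 15–14.
Penrith vs Ralston: 15 to 14, Penrith.
No city is winless: Dunmore beats Penrith; Fairlea beats Dunmore; Penrith beats Ralston; Ralston beats Dunmore. There is no Condorcet loser.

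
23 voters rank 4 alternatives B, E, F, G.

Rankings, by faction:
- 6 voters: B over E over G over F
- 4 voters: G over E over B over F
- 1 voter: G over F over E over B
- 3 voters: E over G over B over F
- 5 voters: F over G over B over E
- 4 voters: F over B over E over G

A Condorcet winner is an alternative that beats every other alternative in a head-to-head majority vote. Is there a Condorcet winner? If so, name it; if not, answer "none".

Check each pair by majority over 23 ballots:
B vs E: B wins 15–8.
B vs F: B, 13–10.
B vs G: G wins 13–10.
E vs F: E wins 13–10.
E vs G: E wins 13–10.
F vs G: G, 14–9.
No alternative is unbeaten: B loses to G; E loses to B; F loses to B; G loses to E. In particular B beats E beats G beats B is a majority cycle — no Condorcet winner exists.

none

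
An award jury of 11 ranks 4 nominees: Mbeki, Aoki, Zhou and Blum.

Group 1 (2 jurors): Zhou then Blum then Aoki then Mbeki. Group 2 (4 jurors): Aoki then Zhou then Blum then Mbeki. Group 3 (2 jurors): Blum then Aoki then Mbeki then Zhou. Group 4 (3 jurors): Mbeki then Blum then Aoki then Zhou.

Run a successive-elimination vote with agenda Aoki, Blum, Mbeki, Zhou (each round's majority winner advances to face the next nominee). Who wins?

Zhou

Round 1: Aoki vs Blum — 4–7, Blum advances.
Round 2: Blum vs Mbeki — 8–3, Blum advances.
Round 3: Blum vs Zhou — 5–6, Zhou advances.
Zhou survives the agenda.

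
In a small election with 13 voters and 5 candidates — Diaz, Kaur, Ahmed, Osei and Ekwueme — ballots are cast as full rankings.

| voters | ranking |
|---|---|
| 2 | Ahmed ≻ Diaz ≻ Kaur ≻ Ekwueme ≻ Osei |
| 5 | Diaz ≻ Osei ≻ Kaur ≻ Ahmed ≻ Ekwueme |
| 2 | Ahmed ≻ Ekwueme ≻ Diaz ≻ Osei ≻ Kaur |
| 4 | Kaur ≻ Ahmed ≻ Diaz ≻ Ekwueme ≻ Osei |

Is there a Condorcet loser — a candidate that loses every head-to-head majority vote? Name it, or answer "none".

Pairwise majorities:
Diaz vs Kaur: Diaz, 9–4.
Diaz–Ahmed: Ahmed 8–5.
Diaz vs Osei: Diaz is ranked higher on 2+5+2+4 = 13 ballots, Osei on 0. Diaz wins 13–0.
Diaz vs Ekwueme: Diaz, 11–2.
Kaur vs Ahmed: Kaur, 9–4.
Kaur vs Osei: Osei wins 7–6.
Kaur–Ekwueme: Kaur 11–2.
Ahmed–Osei: Ahmed 8–5.
Ahmed vs Ekwueme: Ahmed wins 13–0.
Osei–Ekwueme: Ekwueme 8–5.
No candidate is winless: Diaz beats Kaur; Kaur beats Ahmed; Ahmed beats Diaz; Osei beats Kaur; Ekwueme beats Osei. There is no Condorcet loser.

none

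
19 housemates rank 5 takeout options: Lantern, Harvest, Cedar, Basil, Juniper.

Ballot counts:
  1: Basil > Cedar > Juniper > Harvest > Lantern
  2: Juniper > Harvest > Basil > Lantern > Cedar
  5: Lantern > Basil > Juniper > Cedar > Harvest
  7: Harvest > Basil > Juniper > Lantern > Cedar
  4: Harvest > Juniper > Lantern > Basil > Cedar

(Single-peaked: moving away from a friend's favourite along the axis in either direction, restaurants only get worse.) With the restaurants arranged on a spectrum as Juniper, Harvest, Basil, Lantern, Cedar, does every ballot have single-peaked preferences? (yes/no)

no

Axis positions: Juniper=1, Harvest=2, Basil=3, Lantern=4, Cedar=5.
Cluster 1: ranking walks positions 3-5-1-2-4; Cedar is ranked above Lantern even though Lantern lies between Cedar and the peak Basil on the axis — preferences dip and rise again. Not single-peaked.
Cluster 2 (peak Juniper at position 1): ranking walks positions 1-2-3-4-5, expanding outward from the peak — single-peaked.
Cluster 3: ranking walks positions 4-3-1-5-2; Juniper is ranked above Harvest even though Harvest lies between Juniper and the peak Lantern on the axis — preferences dip and rise again. Not single-peaked.
Cluster 4 (peak Harvest at position 2): ranking walks positions 2-3-1-4-5, expanding outward from the peak — single-peaked.
Cluster 5: ranking walks positions 2-1-4-3-5; Lantern is ranked above Basil even though Basil lies between Lantern and the peak Harvest on the axis — preferences dip and rise again. Not single-peaked.
Cluster 1 violates single-peakedness, so the profile is not single-peaked on this axis.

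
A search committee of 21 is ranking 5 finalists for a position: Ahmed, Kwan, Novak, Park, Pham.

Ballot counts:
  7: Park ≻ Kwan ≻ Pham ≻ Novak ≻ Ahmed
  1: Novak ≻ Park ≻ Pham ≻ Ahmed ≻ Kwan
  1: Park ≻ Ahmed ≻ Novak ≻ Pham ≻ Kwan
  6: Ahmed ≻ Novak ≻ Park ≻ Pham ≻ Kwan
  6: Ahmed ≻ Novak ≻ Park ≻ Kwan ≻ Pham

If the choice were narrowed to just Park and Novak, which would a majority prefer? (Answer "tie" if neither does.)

Novak

Ballots ranking Park above Novak: 7 + 1 = 8.
Ballots ranking Novak above Park: 21 − 8 = 13.
Novak wins the head-to-head 13–8.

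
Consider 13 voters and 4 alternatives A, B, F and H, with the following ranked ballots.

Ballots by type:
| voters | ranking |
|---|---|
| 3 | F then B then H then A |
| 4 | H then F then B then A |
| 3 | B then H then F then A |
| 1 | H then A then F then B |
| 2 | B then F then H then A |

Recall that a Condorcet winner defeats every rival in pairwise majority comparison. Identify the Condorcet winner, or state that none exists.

none

Pairwise majorities:
A–B: B 12–1.
A vs F: F, 12–1.
A vs H: H, 13–0.
B vs F: F wins 8–5.
B vs H: B wins 8–5.
F vs H: H, 8–5.
Every alternative loses at least once (A loses to B; B loses to F; F loses to H; H loses to B). The majority relation contains the cycle B beats H beats F beats B, so there is no Condorcet winner.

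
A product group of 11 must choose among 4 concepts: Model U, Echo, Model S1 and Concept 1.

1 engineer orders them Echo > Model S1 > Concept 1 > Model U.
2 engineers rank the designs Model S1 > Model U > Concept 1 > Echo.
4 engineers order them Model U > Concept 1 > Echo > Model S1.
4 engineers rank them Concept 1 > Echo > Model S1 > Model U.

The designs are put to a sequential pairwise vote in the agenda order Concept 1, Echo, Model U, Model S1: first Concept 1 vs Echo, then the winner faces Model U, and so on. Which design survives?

Model S1

Round 1: Concept 1 vs Echo — 10–1, Concept 1 advances.
Round 2: Concept 1 vs Model U — 5–6, Model U advances.
Round 3: Model U vs Model S1 — 4–7, Model S1 advances.
Model S1 survives the agenda.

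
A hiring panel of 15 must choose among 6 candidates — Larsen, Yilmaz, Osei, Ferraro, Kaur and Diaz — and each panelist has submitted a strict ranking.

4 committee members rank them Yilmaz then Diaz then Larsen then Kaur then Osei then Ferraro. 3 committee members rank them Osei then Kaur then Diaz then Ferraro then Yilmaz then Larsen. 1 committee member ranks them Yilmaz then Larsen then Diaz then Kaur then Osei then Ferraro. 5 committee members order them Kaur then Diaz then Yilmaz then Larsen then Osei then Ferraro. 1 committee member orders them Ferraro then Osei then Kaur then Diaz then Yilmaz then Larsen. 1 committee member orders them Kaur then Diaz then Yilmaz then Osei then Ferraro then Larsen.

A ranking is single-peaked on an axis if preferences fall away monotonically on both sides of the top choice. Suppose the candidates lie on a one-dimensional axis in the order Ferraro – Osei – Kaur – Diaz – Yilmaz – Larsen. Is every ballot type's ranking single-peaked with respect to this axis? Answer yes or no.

yes

Axis positions: Ferraro=1, Osei=2, Kaur=3, Diaz=4, Yilmaz=5, Larsen=6.
Ballot type 1 (peak Yilmaz at position 5): ranking walks positions 5-4-6-3-2-1, expanding outward from the peak — single-peaked.
Ballot type 2 (peak Osei at position 2): ranking walks positions 2-3-4-1-5-6, expanding outward from the peak — single-peaked.
Ballot type 3 (peak Yilmaz at position 5): ranking walks positions 5-6-4-3-2-1, expanding outward from the peak — single-peaked.
Ballot type 4 (peak Kaur at position 3): ranking walks positions 3-4-5-6-2-1, expanding outward from the peak — single-peaked.
Ballot type 5 (peak Ferraro at position 1): ranking walks positions 1-2-3-4-5-6, expanding outward from the peak — single-peaked.
Ballot type 6 (peak Kaur at position 3): ranking walks positions 3-4-5-2-1-6, expanding outward from the peak — single-peaked.
Every ranking is single-peaked on this axis.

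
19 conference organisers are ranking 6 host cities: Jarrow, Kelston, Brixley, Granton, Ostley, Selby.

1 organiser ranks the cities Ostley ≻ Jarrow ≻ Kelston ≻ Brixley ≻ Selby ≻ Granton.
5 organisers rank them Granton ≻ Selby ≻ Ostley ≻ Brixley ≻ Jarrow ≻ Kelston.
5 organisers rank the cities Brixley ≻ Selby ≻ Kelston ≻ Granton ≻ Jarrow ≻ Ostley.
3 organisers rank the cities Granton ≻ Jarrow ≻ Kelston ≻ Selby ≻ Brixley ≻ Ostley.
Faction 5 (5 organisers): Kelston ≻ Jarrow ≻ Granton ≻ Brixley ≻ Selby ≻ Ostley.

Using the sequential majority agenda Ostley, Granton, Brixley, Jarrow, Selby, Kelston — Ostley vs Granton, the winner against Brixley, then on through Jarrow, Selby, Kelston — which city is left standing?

Kelston

Round 1: Ostley vs Granton — 1–18, Granton advances.
Round 2: Granton vs Brixley — 13–6, Granton advances.
Round 3: Granton vs Jarrow — 13–6, Granton advances.
Round 4: Granton vs Selby — 13–6, Granton advances.
Round 5: Granton vs Kelston — 8–11, Kelston advances.
The agenda winner is Kelston.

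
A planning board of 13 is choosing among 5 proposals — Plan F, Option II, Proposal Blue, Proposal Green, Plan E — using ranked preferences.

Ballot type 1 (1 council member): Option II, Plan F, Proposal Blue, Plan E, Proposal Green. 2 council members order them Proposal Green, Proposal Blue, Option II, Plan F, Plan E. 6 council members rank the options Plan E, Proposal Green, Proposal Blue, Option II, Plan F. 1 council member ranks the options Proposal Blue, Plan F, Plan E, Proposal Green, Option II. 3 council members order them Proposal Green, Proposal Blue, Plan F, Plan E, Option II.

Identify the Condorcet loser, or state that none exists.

none

Head-to-head results (13 council members):
Plan F vs Option II: 1+3 = 4 for Plan F, 9 for Option II — Option II by 9–4.
Plan F vs Proposal Blue: Proposal Blue wins 12–1.
Plan F vs Proposal Green: Proposal Green, 11–2.
Plan F vs Plan E: Plan F preferred on 1+2+1+3 = 7 ballots; Plan F wins 7–6.
Option II vs Proposal Blue: Option II preferred on 1 ballot; Proposal Blue wins 12–1.
Option II vs Proposal Green: Proposal Green, 12–1.
Option II–Plan E: Plan E 10–3.
Proposal Blue vs Proposal Green: Proposal Blue preferred on 1+1 = 2 ballots; Proposal Green wins 11–2.
Proposal Blue vs Plan E: Proposal Blue, 7–6.
Proposal Green vs Plan E: Proposal Green preferred on 2+3 = 5 ballots; Plan E wins 8–5.
Every option wins at least one matchup (Plan F beats Plan E; Option II beats Plan F; Proposal Blue beats Plan F; Proposal Green beats Plan F; Plan E beats Option II), so there is no Condorcet loser.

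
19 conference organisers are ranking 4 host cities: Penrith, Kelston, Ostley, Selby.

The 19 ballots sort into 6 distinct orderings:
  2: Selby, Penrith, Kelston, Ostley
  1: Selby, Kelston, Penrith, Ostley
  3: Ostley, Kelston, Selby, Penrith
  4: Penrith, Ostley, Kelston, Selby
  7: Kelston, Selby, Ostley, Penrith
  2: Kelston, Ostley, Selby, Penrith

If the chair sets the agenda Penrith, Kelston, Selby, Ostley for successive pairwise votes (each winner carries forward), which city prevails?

Round 1: Penrith vs Kelston — 6–13, Kelston advances.
Round 2: Kelston vs Selby — 16–3, Kelston advances.
Round 3: Kelston vs Ostley — 12–7, Kelston advances.
The agenda winner is Kelston.

Kelston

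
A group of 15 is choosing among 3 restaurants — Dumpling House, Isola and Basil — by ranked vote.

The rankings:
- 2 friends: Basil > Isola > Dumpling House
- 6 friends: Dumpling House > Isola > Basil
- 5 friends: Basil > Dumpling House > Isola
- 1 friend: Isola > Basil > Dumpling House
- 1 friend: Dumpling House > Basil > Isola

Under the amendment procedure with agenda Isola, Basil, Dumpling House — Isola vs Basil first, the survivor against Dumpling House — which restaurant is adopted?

Round 1: Isola vs Basil — 7–8, Basil advances.
Round 2: Basil vs Dumpling House — 8–7, Basil advances.
Basil survives the agenda.

Basil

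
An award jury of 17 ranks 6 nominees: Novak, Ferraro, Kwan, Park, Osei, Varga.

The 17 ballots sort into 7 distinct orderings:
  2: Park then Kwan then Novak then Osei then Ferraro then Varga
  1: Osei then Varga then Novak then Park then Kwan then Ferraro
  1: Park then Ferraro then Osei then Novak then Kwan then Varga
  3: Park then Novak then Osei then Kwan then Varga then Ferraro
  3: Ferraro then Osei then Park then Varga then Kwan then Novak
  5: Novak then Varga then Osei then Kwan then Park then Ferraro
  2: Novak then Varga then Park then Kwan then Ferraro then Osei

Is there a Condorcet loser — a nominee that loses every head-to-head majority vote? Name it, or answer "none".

Pairwise majorities:
Novak–Ferraro: Novak 13–4.
Novak vs Kwan: 12 to 5, Novak.
Novak vs Park: Novak is ranked higher on 1+5+2 = 8 ballots, Park on 9. Park wins 9–8.
Novak vs Osei: 12 to 5, Novak.
Novak–Varga: Novak 13–4.
Ferraro vs Kwan: Kwan wins 13–4.
Ferraro vs Park: Park wins 14–3.
Ferraro vs Osei: Ferraro is ranked higher on 1+3+2 = 6 ballots, Osei on 11. Osei wins 11–6.
Ferraro vs Varga: 2+1+3 = 6 for Ferraro, 11 for Varga — Varga by 11–6.
Kwan–Park: Park 12–5.
Kwan vs Osei: Kwan is ranked higher on 2+2 = 4 ballots, Osei on 13. Osei wins 13–4.
Kwan–Varga: Varga 11–6.
Park vs Osei: Osei, 9–8.
Park vs Varga: Park is ranked higher on 2+1+3+3 = 9 ballots, Varga on 8. Park wins 9–8.
Osei vs Varga: Osei preferred on 2+1+1+3+3 = 10 ballots; Osei wins 10–7.
Only Ferraro has no wins; Ferraro is the Condorcet loser.

Ferraro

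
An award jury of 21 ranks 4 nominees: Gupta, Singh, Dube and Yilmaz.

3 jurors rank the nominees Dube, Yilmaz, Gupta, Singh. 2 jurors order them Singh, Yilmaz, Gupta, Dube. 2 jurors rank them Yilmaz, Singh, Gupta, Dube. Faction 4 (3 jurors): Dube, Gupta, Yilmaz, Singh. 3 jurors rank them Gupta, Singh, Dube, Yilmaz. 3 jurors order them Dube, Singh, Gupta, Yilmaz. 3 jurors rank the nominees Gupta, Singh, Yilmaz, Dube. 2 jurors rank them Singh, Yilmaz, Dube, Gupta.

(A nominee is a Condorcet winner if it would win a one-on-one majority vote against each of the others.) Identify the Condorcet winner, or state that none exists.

Head-to-head results (21 jurors):
Gupta vs Singh: Gupta, 12–9.
Gupta vs Dube: Dube wins 11–10.
Gupta–Yilmaz: Gupta 12–9.
Singh–Dube: Singh 12–9.
Singh vs Yilmaz: Singh, 13–8.
Dube–Yilmaz: Dube 12–9.
No nominee is unbeaten: Gupta loses to Dube; Singh loses to Gupta; Dube loses to Singh; Yilmaz loses to Gupta. In particular Gupta → Singh → Dube → Gupta is a majority cycle — no Condorcet winner exists.

none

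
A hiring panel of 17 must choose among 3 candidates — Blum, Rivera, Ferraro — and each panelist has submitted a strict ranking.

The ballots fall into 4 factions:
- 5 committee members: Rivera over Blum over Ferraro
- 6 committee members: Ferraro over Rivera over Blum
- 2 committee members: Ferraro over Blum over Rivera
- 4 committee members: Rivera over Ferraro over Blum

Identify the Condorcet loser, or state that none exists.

Pairwise majorities:
Blum vs Rivera: Rivera wins 15–2.
Blum vs Ferraro: 5 for Blum, 12 for Ferraro — Ferraro by 12–5.
Rivera vs Ferraro: Rivera wins 9–8.
Only Blum has no wins; Blum is the Condorcet loser.

Blum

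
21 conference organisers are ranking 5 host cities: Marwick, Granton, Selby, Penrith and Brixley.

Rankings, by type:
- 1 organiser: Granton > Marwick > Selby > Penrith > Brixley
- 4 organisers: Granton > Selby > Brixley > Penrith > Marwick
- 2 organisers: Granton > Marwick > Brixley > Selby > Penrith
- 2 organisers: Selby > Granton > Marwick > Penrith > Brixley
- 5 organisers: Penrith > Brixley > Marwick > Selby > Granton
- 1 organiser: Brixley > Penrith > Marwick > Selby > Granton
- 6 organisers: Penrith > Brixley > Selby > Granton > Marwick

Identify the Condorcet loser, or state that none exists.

Head-to-head results (21 organisers):
Marwick vs Granton: Marwick is ranked higher on 5+1 = 6 ballots, Granton on 15. Granton wins 15–6.
Marwick vs Selby: Marwick preferred on 1+2+5+1 = 9 ballots; Selby wins 12–9.
Marwick vs Penrith: Penrith, 16–5.
Marwick vs Brixley: 1+2+2 = 5 for Marwick, 16 for Brixley — Brixley by 16–5.
Granton vs Selby: Granton preferred on 1+4+2 = 7 ballots; Selby wins 14–7.
Granton–Penrith: Penrith 12–9.
Granton vs Brixley: 9 to 12, Brixley.
Selby vs Penrith: Selby preferred on 1+4+2+2 = 9 ballots; Penrith wins 12–9.
Selby vs Brixley: Brixley, 14–7.
Penrith vs Brixley: Penrith preferred on 1+2+5+6 = 14 ballots; Penrith wins 14–7.
Marwick loses to every other city — it is the Condorcet loser.

Marwick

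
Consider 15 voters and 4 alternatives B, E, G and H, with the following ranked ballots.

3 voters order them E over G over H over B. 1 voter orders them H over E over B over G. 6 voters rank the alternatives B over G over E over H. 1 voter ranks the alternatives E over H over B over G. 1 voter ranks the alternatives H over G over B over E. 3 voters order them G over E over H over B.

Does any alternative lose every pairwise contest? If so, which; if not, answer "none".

Head-to-head results (15 voters):
B vs E: 7 to 8, E.
B vs G: 1+6+1 = 8 for B, 7 for G — B by 8–7.
B–H: H 9–6.
E vs G: E is ranked higher on 3+1+1 = 5 ballots, G on 10. G wins 10–5.
E vs H: E preferred on 3+6+1+3 = 13 ballots; E wins 13–2.
G vs H: 3+6+3 = 12 for G, 3 for H — G by 12–3.
Each alternative has at least one pairwise win (B beats G; E beats B; G beats E; H beats B) — no Condorcet loser.

none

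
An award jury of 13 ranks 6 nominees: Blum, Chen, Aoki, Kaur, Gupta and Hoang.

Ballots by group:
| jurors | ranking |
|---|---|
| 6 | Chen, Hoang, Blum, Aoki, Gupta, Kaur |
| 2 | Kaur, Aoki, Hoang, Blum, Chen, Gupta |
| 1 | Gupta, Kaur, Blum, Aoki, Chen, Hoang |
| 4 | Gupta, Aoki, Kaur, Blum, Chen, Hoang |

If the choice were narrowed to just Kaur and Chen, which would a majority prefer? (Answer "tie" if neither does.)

Ballots ranking Kaur above Chen: 2 + 1 + 4 = 7.
Ballots ranking Chen above Kaur: 13 − 7 = 6.
Kaur wins the head-to-head 7–6.

Kaur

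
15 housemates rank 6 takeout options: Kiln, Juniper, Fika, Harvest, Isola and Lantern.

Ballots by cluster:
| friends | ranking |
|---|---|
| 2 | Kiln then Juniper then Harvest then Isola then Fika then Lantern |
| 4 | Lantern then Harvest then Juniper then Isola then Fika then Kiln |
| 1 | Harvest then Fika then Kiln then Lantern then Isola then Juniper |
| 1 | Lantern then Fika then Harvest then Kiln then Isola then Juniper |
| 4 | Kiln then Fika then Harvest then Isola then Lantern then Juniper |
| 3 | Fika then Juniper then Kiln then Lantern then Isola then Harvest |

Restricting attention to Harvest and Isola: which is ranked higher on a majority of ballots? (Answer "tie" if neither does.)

Ballots ranking Harvest above Isola: 2 + 4 + 1 + 1 + 4 = 12.
Ballots ranking Isola above Harvest: 15 − 12 = 3.
Harvest wins the head-to-head 12–3.

Harvest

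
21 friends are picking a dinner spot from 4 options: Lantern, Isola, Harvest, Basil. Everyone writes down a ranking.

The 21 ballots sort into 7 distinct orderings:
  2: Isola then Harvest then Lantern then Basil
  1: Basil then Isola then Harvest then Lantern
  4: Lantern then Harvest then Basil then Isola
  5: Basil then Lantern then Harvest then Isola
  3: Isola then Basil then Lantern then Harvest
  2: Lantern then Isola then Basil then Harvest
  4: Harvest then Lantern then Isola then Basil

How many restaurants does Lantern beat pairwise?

Lantern against each rival (21 friends):
Lantern vs Isola: Lantern preferred on 4+5+2+4 = 15 ballots; Lantern wins 15–6.
Lantern vs Harvest: 4+5+3+2 = 14 for Lantern, 7 for Harvest — Lantern by 14–7.
Lantern vs Basil: Lantern is ranked higher on 2+4+2+4 = 12 ballots, Basil on 9. Lantern wins 12–9.
Lantern beats Isola, Harvest, Basil — 3 pairwise wins.

3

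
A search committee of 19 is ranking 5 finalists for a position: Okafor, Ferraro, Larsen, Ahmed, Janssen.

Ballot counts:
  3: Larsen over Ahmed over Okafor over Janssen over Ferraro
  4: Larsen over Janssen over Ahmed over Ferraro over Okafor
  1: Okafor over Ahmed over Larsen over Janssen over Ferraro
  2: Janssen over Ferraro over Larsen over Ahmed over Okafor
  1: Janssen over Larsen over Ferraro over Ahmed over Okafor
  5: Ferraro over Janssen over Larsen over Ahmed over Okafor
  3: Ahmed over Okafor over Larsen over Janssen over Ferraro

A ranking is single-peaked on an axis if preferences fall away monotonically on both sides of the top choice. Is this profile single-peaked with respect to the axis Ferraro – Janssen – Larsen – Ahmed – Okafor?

Axis positions: Ferraro=1, Janssen=2, Larsen=3, Ahmed=4, Okafor=5.
Cluster 1 (peak Larsen at position 3): ranking walks positions 3-4-5-2-1, expanding outward from the peak — single-peaked.
Cluster 2 (peak Larsen at position 3): ranking walks positions 3-2-4-1-5, expanding outward from the peak — single-peaked.
Cluster 3 (peak Okafor at position 5): ranking walks positions 5-4-3-2-1, expanding outward from the peak — single-peaked.
Cluster 4 (peak Janssen at position 2): ranking walks positions 2-1-3-4-5, expanding outward from the peak — single-peaked.
Cluster 5 (peak Janssen at position 2): ranking walks positions 2-3-1-4-5, expanding outward from the peak — single-peaked.
Cluster 6 (peak Ferraro at position 1): ranking walks positions 1-2-3-4-5, expanding outward from the peak — single-peaked.
Cluster 7 (peak Ahmed at position 4): ranking walks positions 4-5-3-2-1, expanding outward from the peak — single-peaked.
Every ranking is single-peaked on this axis.

yes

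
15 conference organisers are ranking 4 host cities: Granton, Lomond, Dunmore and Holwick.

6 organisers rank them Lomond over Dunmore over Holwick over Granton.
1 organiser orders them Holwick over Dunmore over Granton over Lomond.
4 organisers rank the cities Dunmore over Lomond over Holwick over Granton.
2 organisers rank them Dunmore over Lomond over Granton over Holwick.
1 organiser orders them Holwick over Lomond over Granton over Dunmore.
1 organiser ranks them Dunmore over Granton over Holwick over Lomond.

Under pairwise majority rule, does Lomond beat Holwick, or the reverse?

Lomond

Ballots ranking Lomond above Holwick: 6 + 4 + 2 = 12.
Ballots ranking Holwick above Lomond: 15 − 12 = 3.
Lomond wins the head-to-head 12–3.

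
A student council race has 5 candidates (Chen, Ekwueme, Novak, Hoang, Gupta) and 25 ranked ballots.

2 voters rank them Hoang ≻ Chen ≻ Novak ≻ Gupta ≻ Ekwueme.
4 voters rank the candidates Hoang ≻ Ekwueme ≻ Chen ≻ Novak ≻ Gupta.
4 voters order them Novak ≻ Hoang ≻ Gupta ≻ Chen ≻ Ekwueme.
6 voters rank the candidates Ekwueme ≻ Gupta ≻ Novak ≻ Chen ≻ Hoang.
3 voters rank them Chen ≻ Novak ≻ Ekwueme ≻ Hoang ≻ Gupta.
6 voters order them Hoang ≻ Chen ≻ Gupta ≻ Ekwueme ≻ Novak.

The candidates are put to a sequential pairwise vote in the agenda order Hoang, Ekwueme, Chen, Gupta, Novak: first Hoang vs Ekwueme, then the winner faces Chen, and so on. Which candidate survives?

Novak

Round 1: Hoang vs Ekwueme — 16–9, Hoang advances.
Round 2: Hoang vs Chen — 16–9, Hoang advances.
Round 3: Hoang vs Gupta — 19–6, Hoang advances.
Round 4: Hoang vs Novak — 12–13, Novak advances.
Novak survives the agenda.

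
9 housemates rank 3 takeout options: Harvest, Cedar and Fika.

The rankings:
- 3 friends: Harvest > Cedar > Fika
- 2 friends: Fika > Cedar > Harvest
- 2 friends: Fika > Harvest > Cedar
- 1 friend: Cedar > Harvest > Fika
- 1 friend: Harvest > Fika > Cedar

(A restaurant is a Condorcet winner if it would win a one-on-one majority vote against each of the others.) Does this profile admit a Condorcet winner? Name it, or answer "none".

Harvest

Head-to-head results (9 friends):
Harvest vs Cedar: Harvest wins 6–3.
Harvest vs Fika: Harvest, 5–4.
Cedar vs Fika: Fika, 5–4.
Only Harvest has no losses; Harvest is the Condorcet winner.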